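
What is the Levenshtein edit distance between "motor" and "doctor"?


Word 1: "motor" (length 5)
Word 2: "doctor" (length 6)
One optimal edit sequence (insert/delete/substitute each cost 1):
  1. substitute 'm' -> 'd'  (+1)
  2. keep 'o'
  3. insert 'c'  (+1)
  4. keep 't'
  5. keep 'o'
  6. keep 'r'
Total edit operations: 2
Edit distance = 2


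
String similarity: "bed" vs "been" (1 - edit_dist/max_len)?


Word 1: "bed" (length 3)
Word 2: "been" (length 4)
One optimal edit sequence:
  1. keep 'b'
  2. insert 'e'  (+1)
  3. keep 'e'
  4. substitute 'd' -> 'n'  (+1)
Edit distance = 2
Max length = max(3, 4) = 4
Similarity = 1 - 2/4
= 0.5000


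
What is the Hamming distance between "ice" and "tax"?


Comparing character by character (same length = 3):
  Pos 0: 'i' vs 't' !=
  Pos 1: 'c' vs 'a' !=
  Pos 2: 'e' vs 'x' !=
Hamming distance = 3


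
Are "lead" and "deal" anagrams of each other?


Word 1: "lead" → sorted: adel
Word 2: "deal" → sorted: adel
Same letters? adel == adel
Anagram = Yes


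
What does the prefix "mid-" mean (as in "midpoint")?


Prefix: mid-
As in: midpoint -> mid- + point
Meaning = middle


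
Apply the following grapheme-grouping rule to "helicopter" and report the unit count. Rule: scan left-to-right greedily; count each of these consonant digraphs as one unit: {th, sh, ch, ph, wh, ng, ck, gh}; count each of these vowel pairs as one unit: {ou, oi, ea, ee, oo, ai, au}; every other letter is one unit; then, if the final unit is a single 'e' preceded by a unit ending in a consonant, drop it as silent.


Word: "helicopter" (10 letters)
Left-to-right scan:
  1. 'h' (letter)
  2. 'e' (letter)
  3. 'l' (letter)
  4. 'i' (letter)
  5. 'c' (letter)
  6. 'o' (letter)
  7. 'p' (letter)
  8. 't' (letter)
  9. 'e' (letter)
  10. 'r' (letter)
Units from scan: 10
Sound units = 10 units


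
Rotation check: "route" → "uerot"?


Word: "route", Candidate: "uerot"
Method: check if candidate is substring of word+word
"routeroute" contains "uerot"? No
Is rotation = No


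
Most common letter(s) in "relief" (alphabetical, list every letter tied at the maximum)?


Word: "relief"
Letter counts:
  'e': 2
  'f': 1
  'i': 1
  'l': 1
  'r': 1
Maximum count = 2
Most frequent = 'e' (2 times each)


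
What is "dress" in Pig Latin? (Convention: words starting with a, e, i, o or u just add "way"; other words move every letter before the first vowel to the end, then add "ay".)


Word: "dress"
Starts with consonant(s) → move to end, add 'ay'
Consonant cluster: "dr"
Pig Latin = "essdray"


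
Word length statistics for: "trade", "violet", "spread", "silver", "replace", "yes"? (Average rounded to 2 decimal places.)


Lengths: "trade"=5, "violet"=6, "spread"=6, "silver"=6, "replace"=7, "yes"=3
Sum = 33, Count = 6
Average = 33/6 = 5.50
= avg=5.50, min=3, max=7


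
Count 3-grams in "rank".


Word: "rank" (length 4)
Number of 3-grams = length - 3 + 1 = 4 - 3 + 1
= 2


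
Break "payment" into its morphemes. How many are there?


Word: "payment"
Morphemes: pay + -ment
Each morpheme carries meaning
= 2 morphemes


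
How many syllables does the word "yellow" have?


Word: "yellow"
Syllable breakdown: yel · low
Counting: 2 parts
= 2 syllables


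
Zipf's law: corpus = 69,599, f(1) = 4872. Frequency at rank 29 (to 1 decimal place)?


Zipf's law: f(r) = f(1) / r
f(1) = 4872
f(29) = 4872 / 29
= 168.0 occurrences


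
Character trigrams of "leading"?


Word: "leading" (length 7)
Number of trigrams = 7 - 3 + 1 = 5
  Position 0: "lea"
  Position 1: "ead"
  Position 2: "adi"
  Position 3: "din"
  Position 4: "ing"
Trigrams = "lea", "ead", "adi", "din", "ing"


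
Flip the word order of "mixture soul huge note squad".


Original: "mixture soul huge note squad"
Words (1..n): mixture | soul | huge | note | squad
Reversed (n..1): squad | note | huge | soul | mixture
Result = "squad note huge soul mixture"


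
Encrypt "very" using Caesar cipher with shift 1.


Word: "very"
Shift: 1
Each letter → (letter + shift) mod 26:
  'v' (21) + 1 = 22 → 'w'
  'e' (4) + 1 = 5 → 'f'
  'r' (17) + 1 = 18 → 's'
  'y' (24) + 1 = 25 → 'z'
Result = "wfsz"


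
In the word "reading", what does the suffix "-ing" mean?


Suffix: -ing
Example: reading = read + -ing
Meaning = present participle


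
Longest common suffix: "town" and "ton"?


Word 1: "town"
Word 2: "ton"
Comparing from end:
  Pos -1: 'n' == 'n'
  Pos -2: 'w' != 'o' (stop)
LCS = "n" (length 1)


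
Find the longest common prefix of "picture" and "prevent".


Word 1: "picture"
Word 2: "prevent"
Comparing from start:
  Pos 0: 'p' == 'p'
  Pos 1: 'i' != 'r' (stop)
LCP = "p" (length 1)


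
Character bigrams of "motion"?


Word: "motion" (length 6)
Number of bigrams = 6 - 2 + 1 = 5
  Position 0: "mo"
  Position 1: "ot"
  Position 2: "ti"
  Position 3: "io"
  Position 4: "on"
Bigrams = "mo", "ot", "ti", "io", "on"


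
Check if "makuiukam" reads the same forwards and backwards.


Word: "makuiukam"
Reversed: "makuiukam"
Forward == Backward? makuiukam == makuiukam
Palindrome = Yes


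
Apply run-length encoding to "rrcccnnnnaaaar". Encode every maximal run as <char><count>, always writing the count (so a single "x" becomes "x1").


String: "rrcccnnnnaaaar"
Scanning for consecutive runs:
  'r' x 2
  'c' x 3
  'n' x 4
  'a' x 4
  'r' x 1
RLE = "r2c3n4a4r1"


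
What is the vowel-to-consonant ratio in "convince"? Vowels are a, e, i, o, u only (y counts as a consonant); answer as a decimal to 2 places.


Word: "convince"
Vowels (a,e,i,o,u): 3
Consonants: 5
Ratio = 3/5
= 0.60


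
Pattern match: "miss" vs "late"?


Pattern of "miss": [0, 1, 2, 2]
Pattern of "late": [0, 1, 2, 3]
Patterns do not match
Same pattern = No


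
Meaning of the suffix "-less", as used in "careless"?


Suffix: -less
As in: careless -> care + -less
Meaning = without


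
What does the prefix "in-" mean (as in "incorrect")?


Prefix: in-
Example: incorrect (in- + correct)
Meaning = not / into


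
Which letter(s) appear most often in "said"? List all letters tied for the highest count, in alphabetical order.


Word: "said"
Letter counts:
  'a': 1
  'd': 1
  'i': 1
  's': 1
Maximum count = 1
Most frequent = 'a', 'd', 'i', 's' (1 time each)


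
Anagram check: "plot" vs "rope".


Word 1: "plot" → sorted: lopt
Word 2: "rope" → sorted: eopr
Same letters? lopt != eopr
Anagram = No


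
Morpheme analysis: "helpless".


Word: "helpless"
Morphemes: help | -less
Each morpheme carries meaning
= 2 morphemes


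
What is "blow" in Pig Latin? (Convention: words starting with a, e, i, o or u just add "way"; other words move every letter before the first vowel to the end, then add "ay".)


Word: "blow"
Starts with consonant(s) → move to end, add 'ay'
Consonant cluster: "bl"
Pig Latin = "owblay"


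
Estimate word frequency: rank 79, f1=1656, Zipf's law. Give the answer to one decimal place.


Zipf's law: f(r) = f(1) / r
f(1) = 1656
f(79) = 1656 / 79
= 21.0 occurrences


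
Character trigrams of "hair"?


Word: "hair" (length 4)
Number of trigrams = 4 - 3 + 1 = 2
  Position 0: "hai"
  Position 1: "air"
Trigrams = "hai", "air"


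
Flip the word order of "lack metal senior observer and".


Original: "lack metal senior observer and"
Words (1..n): lack | metal | senior | observer | and
Reversed (n..1): and | observer | senior | metal | lack
Result = "and observer senior metal lack"


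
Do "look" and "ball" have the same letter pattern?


Pattern of "look": [0, 1, 1, 2]
Pattern of "ball": [0, 1, 2, 2]
Patterns do not match
Same pattern = No


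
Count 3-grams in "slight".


Word: "slight" (length 6)
Number of 3-grams = length - 3 + 1 = 6 - 3 + 1
= 4


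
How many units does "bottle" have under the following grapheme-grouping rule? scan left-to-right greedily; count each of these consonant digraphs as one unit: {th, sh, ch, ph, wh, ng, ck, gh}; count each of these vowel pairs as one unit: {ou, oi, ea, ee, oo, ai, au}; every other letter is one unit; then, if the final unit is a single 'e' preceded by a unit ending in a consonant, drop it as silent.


Word: "bottle" (6 letters)
Left-to-right scan:
  [1] 'b' (letter)
  [2] 'o' (letter)
  [3] 't' (letter)
  [4] 't' (letter)
  [5] 'l' (letter)
  [6] 'e' (letter)
Units from scan: 6
Final unit is 'e' after a consonant -> drop as silent (-1)
Sound units = 5 units


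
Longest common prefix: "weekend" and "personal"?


Word 1: "weekend"
Word 2: "personal"
Comparing from start:
  Pos 0: 'w' != 'p' (stop)
LCP = "" (length 0)


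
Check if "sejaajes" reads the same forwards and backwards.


Word: "sejaajes"
Reversed: "sejaajes"
Forward == Backward? sejaajes == sejaajes
Palindrome = Yes


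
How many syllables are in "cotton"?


Word: "cotton"
Syllable breakdown: cot | ton
Counting: 2 parts
= 2 syllables


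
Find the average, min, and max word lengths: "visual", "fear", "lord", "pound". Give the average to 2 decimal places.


Lengths: "visual"=6, "fear"=4, "lord"=4, "pound"=5
Sum = 19, Count = 4
Average = 19/4 = 4.75
= avg=4.75, min=4, max=6


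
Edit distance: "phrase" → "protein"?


Word 1: "phrase" (length 6)
Word 2: "protein" (length 7)
One optimal edit sequence (insert/delete/substitute each cost 1):
  1. keep 'p'
  2. delete 'h'  (+1)
  3. keep 'r'
  4. substitute 'a' -> 'o'  (+1)
  5. substitute 's' -> 't'  (+1)
  6. keep 'e'
  7. insert 'i'  (+1)
  8. insert 'n'  (+1)
Total edit operations: 5
Edit distance = 5


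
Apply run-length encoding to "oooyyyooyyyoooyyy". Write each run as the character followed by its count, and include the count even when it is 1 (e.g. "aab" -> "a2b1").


String: "oooyyyooyyyoooyyy"
Scanning for consecutive runs:
  'o' x 3
  'y' x 3
  'o' x 2
  'y' x 3
  'o' x 3
  'y' x 3
RLE = "o3y3o2y3o3y3"


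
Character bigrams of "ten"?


Word: "ten" (length 3)
Number of bigrams = 3 - 2 + 1 = 2
  Position 0: "te"
  Position 1: "en"
Bigrams = "te", "en"


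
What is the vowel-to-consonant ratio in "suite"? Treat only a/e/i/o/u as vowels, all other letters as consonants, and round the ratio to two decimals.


Word: "suite"
Vowels (a,e,i,o,u): 3
Consonants: 2
Ratio = 3/2
= 1.50


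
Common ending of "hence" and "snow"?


Word 1: "hence"
Word 2: "snow"
Comparing from end:
  Pos -1: 'e' != 'w' (stop)
LCS = "" (length 0)


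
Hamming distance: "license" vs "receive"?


Comparing character by character (same length = 7):
  Pos 0: 'l' vs 'r' !=
  Pos 1: 'i' vs 'e' !=
  Pos 2: 'c' vs 'c' =
  Pos 3: 'e' vs 'e' =
  Pos 4: 'n' vs 'i' !=
  Pos 5: 's' vs 'v' !=
  Pos 6: 'e' vs 'e' =
Hamming distance = 4


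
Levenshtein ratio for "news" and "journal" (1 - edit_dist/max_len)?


Word 1: "news" (length 4)
Word 2: "journal" (length 7)
One optimal edit sequence:
  1. insert 'j'  (+1)
  2. insert 'o'  (+1)
  3. insert 'u'  (+1)
  4. substitute 'n' -> 'r'  (+1)
  5. substitute 'e' -> 'n'  (+1)
  6. substitute 'w' -> 'a'  (+1)
  7. substitute 's' -> 'l'  (+1)
Edit distance = 7
Max length = max(4, 7) = 7
Similarity = 1 - 7/7
= 0.0000


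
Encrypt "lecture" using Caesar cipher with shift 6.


Word: "lecture"
Shift: 6
Each letter → (letter + shift) mod 26:
  'l' (11) + 6 = 17 → 'r'
  'e' (4) + 6 = 10 → 'k'
  'c' (2) + 6 = 8 → 'i'
  't' (19) + 6 = 25 → 'z'
  'u' (20) + 6 = 0 → 'a'
  'r' (17) + 6 = 23 → 'x'
  'e' (4) + 6 = 10 → 'k'
Result = "rkizaxk"


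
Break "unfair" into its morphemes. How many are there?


Word: "unfair"
Morphemes: un- / fair
Each morpheme carries meaning
= 2 morphemes


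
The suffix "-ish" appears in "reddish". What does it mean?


Suffix: -ish
Example: reddish = red + -ish, with a spelling change
Meaning = somewhat / having the qualities of


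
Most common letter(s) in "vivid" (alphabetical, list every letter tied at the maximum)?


Word: "vivid"
Letter counts:
  'd': 1
  'i': 2
  'v': 2
Maximum count = 2
Most frequent = 'i', 'v' (2 times each)


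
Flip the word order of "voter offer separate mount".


Original: "voter offer separate mount"
Words (1..n): voter | offer | separate | mount
Reversed (n..1): mount | separate | offer | voter
Result = "mount separate offer voter"


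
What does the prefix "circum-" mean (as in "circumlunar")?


Prefix: circum-
As in: circumlunar -> circum- + lunar
Meaning = around


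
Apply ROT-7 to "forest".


Word: "forest"
Shift: 7
Each letter → (letter + shift) mod 26:
  'f' (5) + 7 = 12 → 'm'
  'o' (14) + 7 = 21 → 'v'
  'r' (17) + 7 = 24 → 'y'
  'e' (4) + 7 = 11 → 'l'
  's' (18) + 7 = 25 → 'z'
  't' (19) + 7 = 0 → 'a'
Result = "mvylza"


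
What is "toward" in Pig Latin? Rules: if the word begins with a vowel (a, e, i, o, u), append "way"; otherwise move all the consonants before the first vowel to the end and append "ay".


Word: "toward"
Starts with consonant(s) → move to end, add 'ay'
Consonant cluster: "t"
Pig Latin = "owardtay"


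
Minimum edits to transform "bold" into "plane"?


Word 1: "bold" (length 4)
Word 2: "plane" (length 5)
One optimal edit sequence (insert/delete/substitute each cost 1):
  1. insert 'p'  (+1)
  2. substitute 'b' -> 'l'  (+1)
  3. substitute 'o' -> 'a'  (+1)
  4. substitute 'l' -> 'n'  (+1)
  5. substitute 'd' -> 'e'  (+1)
Total edit operations: 5
Edit distance = 5


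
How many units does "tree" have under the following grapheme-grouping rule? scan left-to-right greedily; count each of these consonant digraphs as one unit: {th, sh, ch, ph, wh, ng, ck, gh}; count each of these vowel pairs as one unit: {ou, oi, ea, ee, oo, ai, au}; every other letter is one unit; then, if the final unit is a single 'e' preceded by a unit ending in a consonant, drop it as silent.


Word: "tree" (4 letters)
Left-to-right scan:
  (1) 't' (letter)
  (2) 'r' (letter)
  (3) 'ee' (vowel-pair)
Units from scan: 3
Sound units = 3 units


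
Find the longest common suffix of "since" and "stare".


Word 1: "since"
Word 2: "stare"
Comparing from end:
  Pos -1: 'e' == 'e'
  Pos -2: 'c' != 'r' (stop)
LCS = "e" (length 1)


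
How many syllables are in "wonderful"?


Word: "wonderful"
Syllable breakdown: won-der-ful
Counting: 3 parts
= 3 syllables


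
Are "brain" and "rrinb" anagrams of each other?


Word 1: "brain" → sorted: abinr
Word 2: "rrinb" → sorted: binrr
Same letters? abinr != binrr
Anagram = No


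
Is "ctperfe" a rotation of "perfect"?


Word: "perfect", Candidate: "ctperfe"
Method: check if candidate is substring of word+word
"perfectperfect" contains "ctperfe"? Yes
Is rotation = Yes


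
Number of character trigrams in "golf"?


Word: "golf" (length 4)
Number of 3-grams = length - 3 + 1 = 4 - 3 + 1
= 2


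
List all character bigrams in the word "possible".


Word: "possible" (length 8)
Number of bigrams = 8 - 2 + 1 = 7
  Position 0: "po"
  Position 1: "os"
  Position 2: "ss"
  Position 3: "si"
  Position 4: "ib"
  Position 5: "bl"
  Position 6: "le"
Bigrams = "po", "os", "ss", "si", "ib", "bl", "le"


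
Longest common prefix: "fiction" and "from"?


Word 1: "fiction"
Word 2: "from"
Comparing from start:
  Pos 0: 'f' == 'f'
  Pos 1: 'i' != 'r' (stop)
LCP = "f" (length 1)


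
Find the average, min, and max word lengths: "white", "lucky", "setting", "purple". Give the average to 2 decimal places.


Lengths: "white"=5, "lucky"=5, "setting"=7, "purple"=6
Sum = 23, Count = 4
Average = 23/4 = 5.75
= avg=5.75, min=5, max=7


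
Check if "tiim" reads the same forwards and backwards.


Word: "tiim"
Reversed: "miit"
Forward == Backward? tiim != miit
Palindrome = No


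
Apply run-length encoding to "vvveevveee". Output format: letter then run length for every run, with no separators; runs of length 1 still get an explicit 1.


String: "vvveevveee"
Scanning for consecutive runs:
  'v' x 3
  'e' x 2
  'v' x 2
  'e' x 3
RLE = "v3e2v2e3"


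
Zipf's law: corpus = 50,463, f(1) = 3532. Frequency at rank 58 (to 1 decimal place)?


Zipf's law: f(r) = f(1) / r
f(1) = 3532
f(58) = 3532 / 58
= 60.9 occurrences


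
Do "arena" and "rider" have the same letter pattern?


Pattern of "arena": [0, 1, 2, 3, 0]
Pattern of "rider": [0, 1, 2, 3, 0]
Patterns match
Same pattern = Yes


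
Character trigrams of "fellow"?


Word: "fellow" (length 6)
Number of trigrams = 6 - 3 + 1 = 4
  Position 0: "fel"
  Position 1: "ell"
  Position 2: "llo"
  Position 3: "low"
Trigrams = "fel", "ell", "llo", "low"


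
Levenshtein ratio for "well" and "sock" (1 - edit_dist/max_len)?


Word 1: "well" (length 4)
Word 2: "sock" (length 4)
One optimal edit sequence:
  1. substitute 'w' -> 's'  (+1)
  2. substitute 'e' -> 'o'  (+1)
  3. substitute 'l' -> 'c'  (+1)
  4. substitute 'l' -> 'k'  (+1)
Edit distance = 4
Max length = max(4, 4) = 4
Similarity = 1 - 4/4
= 0.0000


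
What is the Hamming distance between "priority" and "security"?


Comparing character by character (same length = 8):
  Pos 0: 'p' vs 's' !=
  Pos 1: 'r' vs 'e' !=
  Pos 2: 'i' vs 'c' !=
  Pos 3: 'o' vs 'u' !=
  Pos 4: 'r' vs 'r' =
  Pos 5: 'i' vs 'i' =
  Pos 6: 't' vs 't' =
  Pos 7: 'y' vs 'y' =
Hamming distance = 4


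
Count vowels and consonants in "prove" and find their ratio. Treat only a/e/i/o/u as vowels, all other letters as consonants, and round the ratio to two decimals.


Word: "prove"
Vowels (a,e,i,o,u): 2
Consonants: 3
Ratio = 2/3
= 0.67


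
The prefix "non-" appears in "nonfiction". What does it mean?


Prefix: non-
As in: nonfiction -> non- + fiction
Meaning = not


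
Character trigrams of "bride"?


Word: "bride" (length 5)
Number of trigrams = 5 - 3 + 1 = 3
  Position 0: "bri"
  Position 1: "rid"
  Position 2: "ide"
Trigrams = "bri", "rid", "ide"


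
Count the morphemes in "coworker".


Word: "coworker"
Morphemes: co- + work + -er
Each morpheme carries meaning
= 3 morphemes


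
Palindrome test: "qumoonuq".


Word: "qumoonuq"
Reversed: "qunoomuq"
Forward == Backward? qumoonuq != qunoomuq
Palindrome = No


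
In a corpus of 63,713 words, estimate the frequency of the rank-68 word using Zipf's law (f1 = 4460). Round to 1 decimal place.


Zipf's law: f(r) = f(1) / r
f(1) = 4460
f(68) = 4460 / 68
= 65.6 occurrences


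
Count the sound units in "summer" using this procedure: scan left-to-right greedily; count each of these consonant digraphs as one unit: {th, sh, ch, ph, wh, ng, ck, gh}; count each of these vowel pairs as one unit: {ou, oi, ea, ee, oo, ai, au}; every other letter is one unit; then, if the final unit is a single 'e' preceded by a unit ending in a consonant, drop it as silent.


Word: "summer" (6 letters)
Left-to-right scan:
  1. 's' (letter)
  2. 'u' (letter)
  3. 'm' (letter)
  4. 'm' (letter)
  5. 'e' (letter)
  6. 'r' (letter)
Units from scan: 6
Sound units = 6 units


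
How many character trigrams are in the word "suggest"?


Word: "suggest" (length 7)
Number of 3-grams = length - 3 + 1 = 7 - 3 + 1
= 5


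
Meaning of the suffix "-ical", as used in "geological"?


Suffix: -ical
Example: geological (geology + -ical, with a spelling change)
Meaning = relating to


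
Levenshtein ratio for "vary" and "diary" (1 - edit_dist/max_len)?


Word 1: "vary" (length 4)
Word 2: "diary" (length 5)
One optimal edit sequence:
  1. insert 'd'  (+1)
  2. substitute 'v' -> 'i'  (+1)
  3. keep 'a'
  4. keep 'r'
  5. keep 'y'
Edit distance = 2
Max length = max(4, 5) = 5
Similarity = 1 - 2/5
= 0.6000


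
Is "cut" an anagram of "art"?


Word 1: "art" → sorted: art
Word 2: "cut" → sorted: ctu
Same letters? art != ctu
Anagram = No


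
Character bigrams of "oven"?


Word: "oven" (length 4)
Number of bigrams = 4 - 2 + 1 = 3
  Position 0: "ov"
  Position 1: "ve"
  Position 2: "en"
Bigrams = "ov", "ve", "en"


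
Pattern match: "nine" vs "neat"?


Pattern of "nine": [0, 1, 0, 2]
Pattern of "neat": [0, 1, 2, 3]
Patterns do not match
Same pattern = No


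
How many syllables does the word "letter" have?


Word: "letter"
Syllable breakdown: let · ter
Counting: 2 parts
= 2 syllables


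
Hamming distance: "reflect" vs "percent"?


Comparing character by character (same length = 7):
  Pos 0: 'r' vs 'p' !=
  Pos 1: 'e' vs 'e' =
  Pos 2: 'f' vs 'r' !=
  Pos 3: 'l' vs 'c' !=
  Pos 4: 'e' vs 'e' =
  Pos 5: 'c' vs 'n' !=
  Pos 6: 't' vs 't' =
Hamming distance = 4


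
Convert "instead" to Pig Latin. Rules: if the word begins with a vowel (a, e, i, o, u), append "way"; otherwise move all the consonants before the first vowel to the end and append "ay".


Word: "instead"
Starts with vowel → add 'way'
Pig Latin = "insteadway"


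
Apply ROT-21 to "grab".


Word: "grab"
Shift: 21
Each letter → (letter + shift) mod 26:
  'g' (6) + 21 = 1 → 'b'
  'r' (17) + 21 = 12 → 'm'
  'a' (0) + 21 = 21 → 'v'
  'b' (1) + 21 = 22 → 'w'
Result = "bmvw"


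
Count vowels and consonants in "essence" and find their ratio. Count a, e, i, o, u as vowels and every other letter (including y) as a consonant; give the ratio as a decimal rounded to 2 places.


Word: "essence"
Vowels (a,e,i,o,u): 3
Consonants: 4
Ratio = 3/4
= 0.75


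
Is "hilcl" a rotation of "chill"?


Word: "chill", Candidate: "hilcl"
Method: check if candidate is substring of word+word
"chillchill" contains "hilcl"? No
Is rotation = No


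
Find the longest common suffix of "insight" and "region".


Word 1: "insight"
Word 2: "region"
Comparing from end:
  Pos -1: 't' != 'n' (stop)
LCS = "" (length 0)


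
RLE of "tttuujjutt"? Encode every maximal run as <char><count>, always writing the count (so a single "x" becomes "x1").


String: "tttuujjutt"
Scanning for consecutive runs:
  't' x 3
  'u' x 2
  'j' x 2
  'u' x 1
  't' x 2
RLE = "t3u2j2u1t2"


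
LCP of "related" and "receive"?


Word 1: "related"
Word 2: "receive"
Comparing from start:
  Pos 0: 'r' == 'r'
  Pos 1: 'e' == 'e'
  Pos 2: 'l' != 'c' (stop)
LCP = "re" (length 2)


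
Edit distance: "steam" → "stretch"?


Word 1: "steam" (length 5)
Word 2: "stretch" (length 7)
One optimal edit sequence (insert/delete/substitute each cost 1):
  1. keep 's'
  2. keep 't'
  3. insert 'r'  (+1)
  4. keep 'e'
  5. insert 't'  (+1)
  6. substitute 'a' -> 'c'  (+1)
  7. substitute 'm' -> 'h'  (+1)
Total edit operations: 4
Edit distance = 4


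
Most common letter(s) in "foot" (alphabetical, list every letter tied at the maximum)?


Word: "foot"
Letter counts:
  'f': 1
  'o': 2
  't': 1
Maximum count = 2
Most frequent = 'o' (2 times each)


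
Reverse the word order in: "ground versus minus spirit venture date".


Original: "ground versus minus spirit venture date"
Words (1..n): ground | versus | minus | spirit | venture | date
Reversed (n..1): date | venture | spirit | minus | versus | ground
Result = "date venture spirit minus versus ground"


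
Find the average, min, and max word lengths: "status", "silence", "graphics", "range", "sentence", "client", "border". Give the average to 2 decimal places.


Lengths: "status"=6, "silence"=7, "graphics"=8, "range"=5, "sentence"=8, "client"=6, "border"=6
Sum = 46, Count = 7
Average = 46/7 = 6.57
= avg=6.57, min=5, max=8


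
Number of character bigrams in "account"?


Word: "account" (length 7)
Number of 2-grams = length - 2 + 1 = 7 - 2 + 1
= 6


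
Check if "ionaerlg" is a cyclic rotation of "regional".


Word: "regional", Candidate: "ionaerlg"
Method: check if candidate is substring of word+word
"regionalregional" contains "ionaerlg"? No
Is rotation = No


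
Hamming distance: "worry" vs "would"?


Comparing character by character (same length = 5):
  Pos 0: 'w' vs 'w' =
  Pos 1: 'o' vs 'o' =
  Pos 2: 'r' vs 'u' !=
  Pos 3: 'r' vs 'l' !=
  Pos 4: 'y' vs 'd' !=
Hamming distance = 3


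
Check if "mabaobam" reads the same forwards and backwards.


Word: "mabaobam"
Reversed: "maboabam"
Forward == Backward? mabaobam != maboabam
Palindrome = No


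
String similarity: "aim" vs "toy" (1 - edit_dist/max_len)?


Word 1: "aim" (length 3)
Word 2: "toy" (length 3)
One optimal edit sequence:
  1. substitute 'a' -> 't'  (+1)
  2. substitute 'i' -> 'o'  (+1)
  3. substitute 'm' -> 'y'  (+1)
Edit distance = 3
Max length = max(3, 3) = 3
Similarity = 1 - 3/3
= 0.0000


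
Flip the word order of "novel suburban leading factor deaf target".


Original: "novel suburban leading factor deaf target"
Words (1..n): novel | suburban | leading | factor | deaf | target
Reversed (n..1): target | deaf | factor | leading | suburban | novel
Result = "target deaf factor leading suburban novel"


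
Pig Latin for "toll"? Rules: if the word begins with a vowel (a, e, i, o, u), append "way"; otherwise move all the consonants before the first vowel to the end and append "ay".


Word: "toll"
Starts with consonant(s) → move to end, add 'ay'
Consonant cluster: "t"
Pig Latin = "olltay"


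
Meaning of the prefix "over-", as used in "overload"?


Prefix: over-
As in: overload -> over- + load
Meaning = excessive


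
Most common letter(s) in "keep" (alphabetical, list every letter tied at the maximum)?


Word: "keep"
Letter counts:
  'e': 2
  'k': 1
  'p': 1
Maximum count = 2
Most frequent = 'e' (2 times each)


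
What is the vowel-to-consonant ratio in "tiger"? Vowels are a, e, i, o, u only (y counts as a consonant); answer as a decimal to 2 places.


Word: "tiger"
Vowels (a,e,i,o,u): 2
Consonants: 3
Ratio = 2/3
= 0.67


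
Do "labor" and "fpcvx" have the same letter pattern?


Pattern of "labor": [0, 1, 2, 3, 4]
Pattern of "fpcvx": [0, 1, 2, 3, 4]
Patterns match
Same pattern = Yes


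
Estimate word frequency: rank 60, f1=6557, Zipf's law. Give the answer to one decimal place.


Zipf's law: f(r) = f(1) / r
f(1) = 6557
f(60) = 6557 / 60
= 109.3 occurrences


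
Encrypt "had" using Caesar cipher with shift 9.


Word: "had"
Shift: 9
Each letter → (letter + shift) mod 26:
  'h' (7) + 9 = 16 → 'q'
  'a' (0) + 9 = 9 → 'j'
  'd' (3) + 9 = 12 → 'm'
Result = "qjm"


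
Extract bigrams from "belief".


Word: "belief" (length 6)
Number of bigrams = 6 - 2 + 1 = 5
  Position 0: "be"
  Position 1: "el"
  Position 2: "li"
  Position 3: "ie"
  Position 4: "ef"
Bigrams = "be", "el", "li", "ie", "ef"


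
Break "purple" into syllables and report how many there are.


Word: "purple"
Syllable breakdown: pur-ple
Counting: 2 parts
= 2 syllables


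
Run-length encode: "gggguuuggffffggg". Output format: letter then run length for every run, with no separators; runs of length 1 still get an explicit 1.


String: "gggguuuggffffggg"
Scanning for consecutive runs:
  'g' x 4
  'u' x 3
  'g' x 2
  'f' x 4
  'g' x 3
RLE = "g4u3g2f4g3"


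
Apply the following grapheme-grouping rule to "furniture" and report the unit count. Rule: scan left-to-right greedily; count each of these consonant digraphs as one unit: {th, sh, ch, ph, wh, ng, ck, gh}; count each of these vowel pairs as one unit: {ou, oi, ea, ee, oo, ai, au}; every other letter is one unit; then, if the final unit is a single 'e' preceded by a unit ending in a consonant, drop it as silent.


Word: "furniture" (9 letters)
Left-to-right scan:
  [1] 'f' (letter)
  [2] 'u' (letter)
  [3] 'r' (letter)
  [4] 'n' (letter)
  [5] 'i' (letter)
  [6] 't' (letter)
  [7] 'u' (letter)
  [8] 'r' (letter)
  [9] 'e' (letter)
Units from scan: 9
Final unit is 'e' after a consonant -> drop as silent (-1)
Sound units = 8 units


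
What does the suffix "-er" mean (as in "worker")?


Suffix: -er
As in: worker -> work + -er
Meaning = one who / more


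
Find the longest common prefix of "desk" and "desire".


Word 1: "desk"
Word 2: "desire"
Comparing from start:
  Pos 0: 'd' == 'd'
  Pos 1: 'e' == 'e'
  Pos 2: 's' == 's'
  Pos 3: 'k' != 'i' (stop)
LCP = "des" (length 3)


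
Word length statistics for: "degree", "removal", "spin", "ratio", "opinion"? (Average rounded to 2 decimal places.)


Lengths: "degree"=6, "removal"=7, "spin"=4, "ratio"=5, "opinion"=7
Sum = 29, Count = 5
Average = 29/5 = 5.80
= avg=5.80, min=4, max=7


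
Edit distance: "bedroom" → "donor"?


Word 1: "bedroom" (length 7)
Word 2: "donor" (length 5)
One optimal edit sequence (insert/delete/substitute each cost 1):
  1. delete 'b'  (+1)
  2. delete 'e'  (+1)
  3. keep 'd'
  4. substitute 'r' -> 'o'  (+1)
  5. substitute 'o' -> 'n'  (+1)
  6. keep 'o'
  7. substitute 'm' -> 'r'  (+1)
Total edit operations: 5
Edit distance = 5


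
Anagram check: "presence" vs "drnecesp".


Word 1: "presence" → sorted: ceeenprs
Word 2: "drnecesp" → sorted: cdeenprs
Same letters? ceeenprs != cdeenprs
Anagram = No


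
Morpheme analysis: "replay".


Word: "replay"
Morphemes: re- | play
Each morpheme carries meaning
= 2 morphemes


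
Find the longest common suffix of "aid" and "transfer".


Word 1: "aid"
Word 2: "transfer"
Comparing from end:
  Pos -1: 'd' != 'r' (stop)
LCS = "" (length 0)


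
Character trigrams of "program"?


Word: "program" (length 7)
Number of trigrams = 7 - 3 + 1 = 5
  Position 0: "pro"
  Position 1: "rog"
  Position 2: "ogr"
  Position 3: "gra"
  Position 4: "ram"
Trigrams = "pro", "rog", "ogr", "gra", "ram"


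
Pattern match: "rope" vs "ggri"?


Pattern of "rope": [0, 1, 2, 3]
Pattern of "ggri": [0, 0, 1, 2]
Patterns do not match
Same pattern = No


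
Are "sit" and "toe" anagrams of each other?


Word 1: "sit" → sorted: ist
Word 2: "toe" → sorted: eot
Same letters? ist != eot
Anagram = No


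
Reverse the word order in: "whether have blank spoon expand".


Original: "whether have blank spoon expand"
Words (1..n): whether | have | blank | spoon | expand
Reversed (n..1): expand | spoon | blank | have | whether
Result = "expand spoon blank have whether"


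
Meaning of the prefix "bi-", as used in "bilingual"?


Prefix: bi-
Example: bilingual = bi- + lingual
Meaning = two


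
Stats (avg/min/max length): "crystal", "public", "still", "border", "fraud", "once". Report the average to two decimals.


Lengths: "crystal"=7, "public"=6, "still"=5, "border"=6, "fraud"=5, "once"=4
Sum = 33, Count = 6
Average = 33/6 = 5.50
= avg=5.50, min=4, max=7


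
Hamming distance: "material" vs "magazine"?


Comparing character by character (same length = 8):
  Pos 0: 'm' vs 'm' =
  Pos 1: 'a' vs 'a' =
  Pos 2: 't' vs 'g' !=
  Pos 3: 'e' vs 'a' !=
  Pos 4: 'r' vs 'z' !=
  Pos 5: 'i' vs 'i' =
  Pos 6: 'a' vs 'n' !=
  Pos 7: 'l' vs 'e' !=
Hamming distance = 5


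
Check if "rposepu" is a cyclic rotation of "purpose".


Word: "purpose", Candidate: "rposepu"
Method: check if candidate is substring of word+word
"purposepurpose" contains "rposepu"? Yes
Is rotation = Yes


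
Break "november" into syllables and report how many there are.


Word: "november"
Syllable breakdown: no / vem / ber
Counting: 3 parts
= 3 syllables


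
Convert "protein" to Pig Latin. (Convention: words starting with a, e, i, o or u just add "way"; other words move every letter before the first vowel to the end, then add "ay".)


Word: "protein"
Starts with consonant(s) → move to end, add 'ay'
Consonant cluster: "pr"
Pig Latin = "oteinpray"


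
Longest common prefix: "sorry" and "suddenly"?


Word 1: "sorry"
Word 2: "suddenly"
Comparing from start:
  Pos 0: 's' == 's'
  Pos 1: 'o' != 'u' (stop)
LCP = "s" (length 1)


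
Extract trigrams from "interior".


Word: "interior" (length 8)
Number of trigrams = 8 - 3 + 1 = 6
  Position 0: "int"
  Position 1: "nte"
  Position 2: "ter"
  Position 3: "eri"
  Position 4: "rio"
  Position 5: "ior"
Trigrams = "int", "nte", "ter", "eri", "rio", "ior"


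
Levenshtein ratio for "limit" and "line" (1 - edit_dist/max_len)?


Word 1: "limit" (length 5)
Word 2: "line" (length 4)
One optimal edit sequence:
  1. keep 'l'
  2. keep 'i'
  3. delete 'm'  (+1)
  4. substitute 'i' -> 'n'  (+1)
  5. substitute 't' -> 'e'  (+1)
Edit distance = 3
Max length = max(5, 4) = 5
Similarity = 1 - 3/5
= 0.4000


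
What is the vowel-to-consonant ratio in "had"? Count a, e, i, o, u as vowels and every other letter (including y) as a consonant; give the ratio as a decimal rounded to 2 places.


Word: "had"
Vowels (a,e,i,o,u): 1
Consonants: 2
Ratio = 1/2
= 0.50


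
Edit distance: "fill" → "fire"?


Word 1: "fill" (length 4)
Word 2: "fire" (length 4)
One optimal edit sequence (insert/delete/substitute each cost 1):
  1. keep 'f'
  2. keep 'i'
  3. substitute 'l' -> 'r'  (+1)
  4. substitute 'l' -> 'e'  (+1)
Total edit operations: 2
Edit distance = 2


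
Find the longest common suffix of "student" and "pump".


Word 1: "student"
Word 2: "pump"
Comparing from end:
  Pos -1: 't' != 'p' (stop)
LCS = "" (length 0)


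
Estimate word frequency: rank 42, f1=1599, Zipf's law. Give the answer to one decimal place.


Zipf's law: f(r) = f(1) / r
f(1) = 1599
f(42) = 1599 / 42
= 38.1 occurrences


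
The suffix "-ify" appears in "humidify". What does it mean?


Suffix: -ify
Example: humidify = humid + -ify
Meaning = to make


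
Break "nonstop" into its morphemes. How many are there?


Word: "nonstop"
Morphemes: non- / stop
Each morpheme carries meaning
= 2 morphemes


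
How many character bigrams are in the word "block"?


Word: "block" (length 5)
Number of 2-grams = length - 2 + 1 = 5 - 2 + 1
= 4


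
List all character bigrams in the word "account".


Word: "account" (length 7)
Number of bigrams = 7 - 2 + 1 = 6
  Position 0: "ac"
  Position 1: "cc"
  Position 2: "co"
  Position 3: "ou"
  Position 4: "un"
  Position 5: "nt"
Bigrams = "ac", "cc", "co", "ou", "un", "nt"


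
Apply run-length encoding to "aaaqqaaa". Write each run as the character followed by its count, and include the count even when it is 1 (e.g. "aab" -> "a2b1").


String: "aaaqqaaa"
Scanning for consecutive runs:
  'a' x 3
  'q' x 2
  'a' x 3
RLE = "a3q2a3"


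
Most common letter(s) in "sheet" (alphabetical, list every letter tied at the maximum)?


Word: "sheet"
Letter counts:
  'e': 2
  'h': 1
  's': 1
  't': 1
Maximum count = 2
Most frequent = 'e' (2 times each)


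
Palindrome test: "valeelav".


Word: "valeelav"
Reversed: "valeelav"
Forward == Backward? valeelav == valeelav
Palindrome = Yes


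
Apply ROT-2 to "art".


Word: "art"
Shift: 2
Each letter → (letter + shift) mod 26:
  'a' (0) + 2 = 2 → 'c'
  'r' (17) + 2 = 19 → 't'
  't' (19) + 2 = 21 → 'v'
Result = "ctv"


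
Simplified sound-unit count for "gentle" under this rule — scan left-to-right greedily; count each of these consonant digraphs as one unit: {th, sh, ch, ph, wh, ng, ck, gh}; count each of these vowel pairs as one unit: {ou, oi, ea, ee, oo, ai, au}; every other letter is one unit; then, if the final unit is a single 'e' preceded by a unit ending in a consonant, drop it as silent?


Word: "gentle" (6 letters)
Left-to-right scan:
  (1) 'g' (letter)
  (2) 'e' (letter)
  (3) 'n' (letter)
  (4) 't' (letter)
  (5) 'l' (letter)
  (6) 'e' (letter)
Units from scan: 6
Final unit is 'e' after a consonant -> drop as silent (-1)
Sound units = 5 units


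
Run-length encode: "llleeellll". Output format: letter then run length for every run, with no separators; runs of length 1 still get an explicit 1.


String: "llleeellll"
Scanning for consecutive runs:
  'l' x 3
  'e' x 3
  'l' x 4
RLE = "l3e3l4"


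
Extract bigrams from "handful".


Word: "handful" (length 7)
Number of bigrams = 7 - 2 + 1 = 6
  Position 0: "ha"
  Position 1: "an"
  Position 2: "nd"
  Position 3: "df"
  Position 4: "fu"
  Position 5: "ul"
Bigrams = "ha", "an", "nd", "df", "fu", "ul"


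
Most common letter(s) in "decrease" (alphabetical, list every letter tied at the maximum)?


Word: "decrease"
Letter counts:
  'a': 1
  'c': 1
  'd': 1
  'e': 3
  'r': 1
  's': 1
Maximum count = 3
Most frequent = 'e' (3 times each)


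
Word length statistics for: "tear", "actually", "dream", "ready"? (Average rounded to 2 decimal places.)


Lengths: "tear"=4, "actually"=8, "dream"=5, "ready"=5
Sum = 22, Count = 4
Average = 22/4 = 5.50
= avg=5.50, min=4, max=8


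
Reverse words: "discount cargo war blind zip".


Original: "discount cargo war blind zip"
Words (1..n): discount | cargo | war | blind | zip
Reversed (n..1): zip | blind | war | cargo | discount
Result = "zip blind war cargo discount"


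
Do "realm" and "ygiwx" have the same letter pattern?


Pattern of "realm": [0, 1, 2, 3, 4]
Pattern of "ygiwx": [0, 1, 2, 3, 4]
Patterns match
Same pattern = Yes


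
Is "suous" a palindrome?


Word: "suous"
Reversed: "suous"
Forward == Backward? suous == suous
Palindrome = Yes


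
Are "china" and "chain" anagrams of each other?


Word 1: "china" → sorted: achin
Word 2: "chain" → sorted: achin
Same letters? achin == achin
Anagram = Yes


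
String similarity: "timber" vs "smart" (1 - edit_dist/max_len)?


Word 1: "timber" (length 6)
Word 2: "smart" (length 5)
One optimal edit sequence:
  1. delete 't'  (+1)
  2. substitute 'i' -> 's'  (+1)
  3. keep 'm'
  4. substitute 'b' -> 'a'  (+1)
  5. substitute 'e' -> 'r'  (+1)
  6. substitute 'r' -> 't'  (+1)
Edit distance = 5
Max length = max(6, 5) = 6
Similarity = 1 - 5/6
= 0.1667


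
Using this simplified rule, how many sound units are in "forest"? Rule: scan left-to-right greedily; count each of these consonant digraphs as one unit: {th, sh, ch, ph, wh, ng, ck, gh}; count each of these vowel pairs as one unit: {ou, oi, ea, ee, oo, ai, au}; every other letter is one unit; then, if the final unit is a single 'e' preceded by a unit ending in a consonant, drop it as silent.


Word: "forest" (6 letters)
Left-to-right scan:
  1. 'f' (letter)
  2. 'o' (letter)
  3. 'r' (letter)
  4. 'e' (letter)
  5. 's' (letter)
  6. 't' (letter)
Units from scan: 6
Sound units = 6 units


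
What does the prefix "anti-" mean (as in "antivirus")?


Prefix: anti-
As in: antivirus -> anti- + virus
Meaning = against


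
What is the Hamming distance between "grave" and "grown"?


Comparing character by character (same length = 5):
  Pos 0: 'g' vs 'g' =
  Pos 1: 'r' vs 'r' =
  Pos 2: 'a' vs 'o' !=
  Pos 3: 'v' vs 'w' !=
  Pos 4: 'e' vs 'n' !=
Hamming distance = 3


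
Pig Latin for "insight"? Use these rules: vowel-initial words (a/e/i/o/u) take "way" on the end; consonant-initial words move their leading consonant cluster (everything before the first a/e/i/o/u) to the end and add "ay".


Word: "insight"
Starts with vowel → add 'way'
Pig Latin = "insightway"


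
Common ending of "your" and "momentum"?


Word 1: "your"
Word 2: "momentum"
Comparing from end:
  Pos -1: 'r' != 'm' (stop)
LCS = "" (length 0)


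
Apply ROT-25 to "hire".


Word: "hire"
Shift: 25
Each letter → (letter + shift) mod 26:
  'h' (7) + 25 = 6 → 'g'
  'i' (8) + 25 = 7 → 'h'
  'r' (17) + 25 = 16 → 'q'
  'e' (4) + 25 = 3 → 'd'
Result = "ghqd"


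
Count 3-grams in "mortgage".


Word: "mortgage" (length 8)
Number of 3-grams = length - 3 + 1 = 8 - 3 + 1
= 6


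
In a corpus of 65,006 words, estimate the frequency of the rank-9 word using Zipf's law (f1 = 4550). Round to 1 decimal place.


Zipf's law: f(r) = f(1) / r
f(1) = 4550
f(9) = 4550 / 9
= 505.6 occurrences


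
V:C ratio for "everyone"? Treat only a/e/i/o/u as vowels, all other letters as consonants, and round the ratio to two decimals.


Word: "everyone"
Vowels (a,e,i,o,u): 4
Consonants: 4
Ratio = 4/4
= 1.00


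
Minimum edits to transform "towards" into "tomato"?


Word 1: "towards" (length 7)
Word 2: "tomato" (length 6)
One optimal edit sequence (insert/delete/substitute each cost 1):
  1. keep 't'
  2. keep 'o'
  3. substitute 'w' -> 'm'  (+1)
  4. keep 'a'
  5. delete 'r'  (+1)
  6. substitute 'd' -> 't'  (+1)
  7. substitute 's' -> 'o'  (+1)
Total edit operations: 4
Edit distance = 4
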